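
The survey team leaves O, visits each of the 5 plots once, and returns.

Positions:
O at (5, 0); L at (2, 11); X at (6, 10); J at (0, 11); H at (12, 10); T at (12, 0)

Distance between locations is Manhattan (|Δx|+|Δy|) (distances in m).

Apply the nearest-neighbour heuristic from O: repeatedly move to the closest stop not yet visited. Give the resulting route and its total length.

Nearest-neighbour total = 46 m; route O → T → H → X → L → J → O.

O → [T:7 / X:11 / L:14 / J:16 / H:17] → T (7)
T → [H:10 / X:16 / L:21 / J:23] → H (10)
H → [X:6 / L:11 / J:13] → X (6)
X → [L:5 / J:7] → L (5)
L → [J:2] → J (2)
Return J→O: 16.
Total = 7 + 10 + 6 + 5 + 2 + 16 = 46.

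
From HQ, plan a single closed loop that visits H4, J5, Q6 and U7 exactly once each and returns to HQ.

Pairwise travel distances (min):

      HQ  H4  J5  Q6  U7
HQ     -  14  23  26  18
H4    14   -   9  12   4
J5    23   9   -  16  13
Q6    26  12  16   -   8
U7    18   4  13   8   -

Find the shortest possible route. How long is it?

Minimum total distance: 65 min.

There are 12 distinct closed tours to check (reversals are equivalent).
HQ → H4 → J5 → Q6 → U7 → HQ: 14+9+16+8+18 = 65
HQ → H4 → J5 → U7 → Q6 → HQ: 14+9+13+8+26 = 70
HQ → H4 → Q6 → J5 → U7 → HQ: 14+12+16+13+18 = 73
HQ → H4 → Q6 → U7 → J5 → HQ: 14+12+8+13+23 = 70
HQ → H4 → U7 → J5 → Q6 → HQ: 14+4+13+16+26 = 73
HQ → H4 → U7 → Q6 → J5 → HQ: 14+4+8+16+23 = 65
HQ → J5 → H4 → Q6 → U7 → HQ: 23+9+12+8+18 = 70
HQ → J5 → H4 → U7 → Q6 → HQ: 23+9+4+8+26 = 70
HQ → J5 → Q6 → H4 → U7 → HQ: 23+16+12+4+18 = 73
HQ → J5 → U7 → H4 → Q6 → HQ: 23+13+4+12+26 = 78
HQ → Q6 → H4 → J5 → U7 → HQ: 26+12+9+13+18 = 78
HQ → Q6 → J5 → H4 → U7 → HQ: 26+16+9+4+18 = 73
The minimum is 65.
One optimal route: HQ → H4 → J5 → Q6 → U7 → HQ (or its reverse).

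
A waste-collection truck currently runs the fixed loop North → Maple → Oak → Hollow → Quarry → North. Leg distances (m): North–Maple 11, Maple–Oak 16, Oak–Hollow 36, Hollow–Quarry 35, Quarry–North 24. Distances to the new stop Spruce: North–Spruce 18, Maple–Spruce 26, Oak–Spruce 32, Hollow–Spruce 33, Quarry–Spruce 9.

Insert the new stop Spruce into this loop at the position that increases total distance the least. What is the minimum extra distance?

Insertion cost between consecutive stops i–j is d(i,Spruce) + d(Spruce,j) − d(i,j):
  between North and Maple: 18 + 26 − 11 = 33
  between Maple and Oak: 26 + 32 − 16 = 42
  between Oak and Hollow: 32 + 33 − 36 = 29
  between Hollow and Quarry: 33 + 9 − 35 = 7
  between Quarry and North: 9 + 18 − 24 = 3
Cheapest insertion is between Quarry and North, adding 3.
New total = 122 + 3 = 125.

Adding 3 m by placing Spruce on the Quarry–North leg.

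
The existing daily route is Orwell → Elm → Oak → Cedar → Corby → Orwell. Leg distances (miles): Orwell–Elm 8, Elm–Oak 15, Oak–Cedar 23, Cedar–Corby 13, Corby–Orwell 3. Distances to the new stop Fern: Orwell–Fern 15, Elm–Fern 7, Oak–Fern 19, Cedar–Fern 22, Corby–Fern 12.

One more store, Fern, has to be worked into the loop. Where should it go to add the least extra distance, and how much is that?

Insertion cost between consecutive stops i–j is d(i,Fern) + d(Fern,j) − d(i,j):
  between Orwell and Elm: 15 + 7 − 8 = 14
  between Elm and Oak: 7 + 19 − 15 = 11
  between Oak and Cedar: 19 + 22 − 23 = 18
  between Cedar and Corby: 22 + 12 − 13 = 21
  between Corby and Orwell: 12 + 15 − 3 = 24
Cheapest insertion is between Elm and Oak, adding 11.
New total = 62 + 11 = 73.

+11 miles — insert Fern between Elm and Oak.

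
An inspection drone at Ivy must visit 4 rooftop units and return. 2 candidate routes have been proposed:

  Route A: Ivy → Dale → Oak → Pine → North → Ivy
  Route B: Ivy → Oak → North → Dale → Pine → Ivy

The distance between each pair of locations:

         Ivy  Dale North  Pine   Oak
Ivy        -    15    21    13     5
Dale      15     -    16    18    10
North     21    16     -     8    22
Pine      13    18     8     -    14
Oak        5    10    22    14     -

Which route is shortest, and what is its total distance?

Shortest is Route A, total 68.

Route A: 15 + 10 + 14 + 8 + 21 = 68
Route B: 5 + 22 + 16 + 18 + 13 = 74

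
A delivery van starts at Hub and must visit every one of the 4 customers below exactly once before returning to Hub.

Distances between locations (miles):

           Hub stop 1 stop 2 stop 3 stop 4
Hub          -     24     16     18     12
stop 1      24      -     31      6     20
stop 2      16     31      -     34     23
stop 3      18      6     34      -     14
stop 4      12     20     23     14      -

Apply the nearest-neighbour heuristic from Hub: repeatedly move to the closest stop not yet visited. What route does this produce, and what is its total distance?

79 miles along Hub → stop 4 → stop 3 → stop 1 → stop 2 → Hub.

From Hub: distances to unvisited — stop 4=12, stop 2=16, stop 3=18, stop 1=24. Nearest is stop 4 (12).
From stop 4: distances to unvisited — stop 3=14, stop 1=20, stop 2=23. Nearest is stop 3 (14).
From stop 3: distances to unvisited — stop 1=6, stop 2=34. Nearest is stop 1 (6).
From stop 1: distances to unvisited — stop 2=31. Nearest is stop 2 (31).
Return stop 2→Hub: 16.
Total = 12 + 14 + 6 + 31 + 16 = 79.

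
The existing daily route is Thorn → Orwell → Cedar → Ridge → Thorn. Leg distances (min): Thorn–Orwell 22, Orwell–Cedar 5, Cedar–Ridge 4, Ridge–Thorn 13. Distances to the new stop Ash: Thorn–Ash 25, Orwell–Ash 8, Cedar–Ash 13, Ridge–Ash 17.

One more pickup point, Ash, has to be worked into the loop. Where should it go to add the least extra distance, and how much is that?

Adding 11 min by placing Ash on the Thorn–Orwell leg.

Insertion cost between consecutive stops i–j is d(i,Ash) + d(Ash,j) − d(i,j):
  between Thorn and Orwell: 25 + 8 − 22 = 11
  between Orwell and Cedar: 8 + 13 − 5 = 16
  between Cedar and Ridge: 13 + 17 − 4 = 26
  between Ridge and Thorn: 17 + 25 − 13 = 29
Cheapest insertion is between Thorn and Orwell, adding 11.
New total = 44 + 11 = 55.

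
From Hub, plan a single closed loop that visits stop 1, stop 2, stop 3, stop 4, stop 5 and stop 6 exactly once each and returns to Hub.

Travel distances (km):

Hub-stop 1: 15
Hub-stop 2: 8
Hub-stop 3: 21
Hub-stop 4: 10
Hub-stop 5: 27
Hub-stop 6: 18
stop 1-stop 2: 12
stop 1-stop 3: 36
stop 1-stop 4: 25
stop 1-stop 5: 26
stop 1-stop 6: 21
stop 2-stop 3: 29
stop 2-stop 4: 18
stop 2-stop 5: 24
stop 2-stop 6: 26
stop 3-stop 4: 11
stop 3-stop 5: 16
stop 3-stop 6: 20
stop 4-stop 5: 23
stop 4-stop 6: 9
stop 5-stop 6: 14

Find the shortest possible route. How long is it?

92 km — the shortest possible round trip.

With 6 stops there are 6!/2 = 360 distinct round trips (a route and its reverse cost the same).
Hub - stop 1 - stop 2 - stop 3 - stop 4 - stop 5 - stop 6 - Hub: 15+12+29+11+23+14+18 = 122
Hub - stop 1 - stop 2 - stop 3 - stop 4 - stop 6 - stop 5 - Hub: 15+12+29+11+9+14+27 = 117
Hub - stop 1 - stop 2 - stop 3 - stop 5 - stop 4 - stop 6 - Hub: 15+12+29+16+23+9+18 = 122
Hub - stop 1 - stop 2 - stop 3 - stop 5 - stop 6 - stop 4 - Hub: 15+12+29+16+14+9+10 = 105
Hub - stop 1 - stop 2 - stop 3 - stop 6 - stop 4 - stop 5 - Hub: 15+12+29+20+9+23+27 = 135
Hub - stop 1 - stop 2 - stop 3 - stop 6 - stop 5 - stop 4 - Hub: 15+12+29+20+14+23+10 = 123
Hub - stop 1 - stop 2 - stop 4 - stop 3 - stop 5 - stop 6 - Hub: 15+12+18+11+16+14+18 = 104
Hub - stop 1 - stop 2 - stop 4 - stop 3 - stop 6 - stop 5 - Hub: 15+12+18+11+20+14+27 = 117
… (352 more)
Hub - stop 2 - stop 1 - stop 6 - stop 5 - stop 3 - stop 4 - Hub: 8+12+21+14+16+11+10 = 92  ← best
The minimum is 92.
One optimal route: Hub → stop 2 → stop 1 → stop 6 → stop 5 → stop 3 → stop 4 → Hub (or its reverse).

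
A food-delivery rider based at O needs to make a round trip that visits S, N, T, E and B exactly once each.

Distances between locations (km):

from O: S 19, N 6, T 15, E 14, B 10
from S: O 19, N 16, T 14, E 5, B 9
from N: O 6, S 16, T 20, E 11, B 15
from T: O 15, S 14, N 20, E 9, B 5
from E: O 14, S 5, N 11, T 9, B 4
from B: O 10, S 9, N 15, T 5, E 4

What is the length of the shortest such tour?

Shortest round trip = 51 km.

O-S-N-T-E-B-O: 19+16+20+9+4+10 = 78
O-S-N-T-B-E-O: 19+16+20+5+4+14 = 78
O-S-N-E-T-B-O: 19+16+11+9+5+10 = 70
O-S-N-E-B-T-O: 19+16+11+4+5+15 = 70
O-S-N-B-T-E-O: 19+16+15+5+9+14 = 78
O-S-N-B-E-T-O: 19+16+15+4+9+15 = 78
O-S-T-N-E-B-O: 19+14+20+11+4+10 = 78
O-S-T-N-B-E-O: 19+14+20+15+4+14 = 86
O-S-T-E-N-B-O: 19+14+9+11+15+10 = 78
O-S-T-E-B-N-O: 19+14+9+4+15+6 = 67
O-S-T-B-N-E-O: 19+14+5+15+11+14 = 78
O-S-T-B-E-N-O: 19+14+5+4+11+6 = 59
O-S-E-N-T-B-O: 19+5+11+20+5+10 = 70
O-S-E-N-B-T-O: 19+5+11+15+5+15 = 70
… (46 more)
O-N-S-E-T-B-O: 6+16+5+9+5+10 = 51  ← best
The minimum is 51.
One optimal route: O → N → S → E → T → B → O (or its reverse).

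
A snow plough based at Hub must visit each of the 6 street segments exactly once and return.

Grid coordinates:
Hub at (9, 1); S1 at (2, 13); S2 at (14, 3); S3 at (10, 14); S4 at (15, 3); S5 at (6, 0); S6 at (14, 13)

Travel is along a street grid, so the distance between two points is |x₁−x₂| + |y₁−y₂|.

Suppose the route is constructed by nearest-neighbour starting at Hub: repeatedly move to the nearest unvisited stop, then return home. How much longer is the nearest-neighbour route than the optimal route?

From Hub: S5=4, S2=7, S4=8, S3=14, S6=17, S1=19 → choose S5 (4).
From S5: S2=11, S4=12, S1=17, S3=18, S6=21 → choose S2 (11).
From S2: S4=1, S6=10, S3=15, S1=22 → choose S4 (1).
From S4: S6=11, S3=16, S1=23 → choose S6 (11).
From S6: S3=5, S1=12 → choose S3 (5).
From S3: S1=9 → choose S1 (9).
NN route Hub → S5 → S2 → S4 → S6 → S3 → S1 → Hub costs 60.
Optimal: Hub → S2 → S4 → S6 → S3 → S1 → S5 → Hub costs 54 (by enumerating all 360 distinct tours).
Excess = 60 − 54 = 6.

The nearest-neighbour route is 6 longer than optimal.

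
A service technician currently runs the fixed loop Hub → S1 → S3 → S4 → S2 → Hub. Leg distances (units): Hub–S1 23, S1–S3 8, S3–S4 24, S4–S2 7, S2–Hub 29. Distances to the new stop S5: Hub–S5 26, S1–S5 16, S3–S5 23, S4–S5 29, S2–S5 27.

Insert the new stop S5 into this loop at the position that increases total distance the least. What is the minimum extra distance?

Insertion cost between consecutive stops i–j is d(i,S5) + d(S5,j) − d(i,j):
  between Hub and S1: 26 + 16 − 23 = 19
  between S1 and S3: 16 + 23 − 8 = 31
  between S3 and S4: 23 + 29 − 24 = 28
  between S4 and S2: 29 + 27 − 7 = 49
  between S2 and Hub: 27 + 26 − 29 = 24
Cheapest insertion is between Hub and S1, adding 19.
New total = 91 + 19 = 110.

+19 — insert S5 between Hub and S1.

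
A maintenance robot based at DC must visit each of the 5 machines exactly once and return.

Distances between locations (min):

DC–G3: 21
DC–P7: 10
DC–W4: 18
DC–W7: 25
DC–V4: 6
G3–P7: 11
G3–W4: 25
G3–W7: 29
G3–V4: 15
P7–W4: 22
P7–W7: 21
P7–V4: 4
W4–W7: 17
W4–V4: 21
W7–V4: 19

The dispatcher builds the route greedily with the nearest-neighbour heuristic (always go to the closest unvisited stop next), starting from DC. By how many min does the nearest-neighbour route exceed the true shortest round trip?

DC: V4=6, P7=10, W4=18, G3=21, W7=25 ⇒ V4
V4: P7=4, G3=15, W7=19, W4=21 ⇒ P7
P7: G3=11, W7=21, W4=22 ⇒ G3
G3: W4=25, W7=29 ⇒ W4
W4: W7=17 ⇒ W7
NN route DC → V4 → P7 → G3 → W4 → W7 → DC costs 88.
Optimal: DC → W4 → W7 → G3 → P7 → V4 → DC costs 85 (by enumerating all 60 distinct tours).
Excess = 88 − 85 = 3.

3 min longer than the optimal tour.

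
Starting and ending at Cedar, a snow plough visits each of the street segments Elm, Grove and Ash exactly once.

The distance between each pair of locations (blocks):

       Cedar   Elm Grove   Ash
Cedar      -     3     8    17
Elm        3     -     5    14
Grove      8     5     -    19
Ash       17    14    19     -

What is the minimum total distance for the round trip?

With 3 stops there are 3!/2 = 3 distinct round trips (a route and its reverse cost the same).
Cedar - Elm - Grove - Ash - Cedar: 3+5+19+17 = 44
Cedar - Elm - Ash - Grove - Cedar: 3+14+19+8 = 44
Cedar - Grove - Elm - Ash - Cedar: 8+5+14+17 = 44
The minimum is 44.
One optimal route: Cedar → Elm → Grove → Ash → Cedar (or its reverse).

Minimum total distance: 44 blocks.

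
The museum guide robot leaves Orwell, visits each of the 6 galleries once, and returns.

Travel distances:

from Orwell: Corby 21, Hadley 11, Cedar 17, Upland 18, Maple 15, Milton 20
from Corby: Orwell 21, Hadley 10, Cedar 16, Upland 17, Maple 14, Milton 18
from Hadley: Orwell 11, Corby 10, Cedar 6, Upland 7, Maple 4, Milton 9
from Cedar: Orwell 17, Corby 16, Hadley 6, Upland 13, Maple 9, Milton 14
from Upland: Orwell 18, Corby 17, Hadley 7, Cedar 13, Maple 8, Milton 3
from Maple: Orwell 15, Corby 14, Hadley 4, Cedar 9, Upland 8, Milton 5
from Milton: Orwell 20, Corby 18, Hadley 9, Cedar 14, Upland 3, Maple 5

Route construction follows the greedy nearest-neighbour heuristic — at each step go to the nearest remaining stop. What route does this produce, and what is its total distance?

Orwell → [Hadley:11 / Maple:15 / Cedar:17 / Upland:18 / Milton:20 / Corby:21] → Hadley (11)
Hadley → [Maple:4 / Cedar:6 / Upland:7 / Milton:9 / Corby:10] → Maple (4)
Maple → [Milton:5 / Upland:8 / Cedar:9 / Corby:14] → Milton (5)
Milton → [Upland:3 / Cedar:14 / Corby:18] → Upland (3)
Upland → [Cedar:13 / Corby:17] → Cedar (13)
Cedar → [Corby:16] → Corby (16)
Return Corby→Orwell: 21.
Total = 11 + 4 + 5 + 3 + 13 + 16 + 21 = 73.

Total distance 73 via the nearest-neighbour route Orwell → Hadley → Maple → Milton → Upland → Cedar → Corby → Orwell.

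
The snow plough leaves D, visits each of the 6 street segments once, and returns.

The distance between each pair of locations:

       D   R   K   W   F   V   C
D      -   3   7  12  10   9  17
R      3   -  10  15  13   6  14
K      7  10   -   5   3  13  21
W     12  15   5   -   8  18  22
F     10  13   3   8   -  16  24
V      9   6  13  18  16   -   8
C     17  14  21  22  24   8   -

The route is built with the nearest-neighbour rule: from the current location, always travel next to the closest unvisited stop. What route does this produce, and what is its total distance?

Nearest-neighbour total = 61; route D → R → V → C → K → F → W → D.

At D the remaining stops are R 3, K 7, V 9, F 10, W 12, C 17; go to R.
At R the remaining stops are V 6, K 10, F 13, C 14, W 15; go to V.
At V the remaining stops are C 8, K 13, F 16, W 18; go to C.
At C the remaining stops are K 21, W 22, F 24; go to K.
At K the remaining stops are F 3, W 5; go to F.
At F the remaining stops are W 8; go to W.
Return W→D: 12.
Total = 3 + 6 + 8 + 21 + 3 + 8 + 12 = 61.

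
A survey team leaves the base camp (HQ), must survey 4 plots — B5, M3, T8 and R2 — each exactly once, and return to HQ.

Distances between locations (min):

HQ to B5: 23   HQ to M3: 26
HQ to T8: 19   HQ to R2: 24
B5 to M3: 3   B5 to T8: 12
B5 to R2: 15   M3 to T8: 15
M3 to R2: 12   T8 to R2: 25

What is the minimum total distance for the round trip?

With 4 stops there are 4!/2 = 12 distinct round trips (a route and its reverse cost the same).
HQ-B5-M3-T8-R2-HQ: 23+3+15+25+24 = 90
HQ-B5-M3-R2-T8-HQ: 23+3+12+25+19 = 82
HQ-B5-T8-M3-R2-HQ: 23+12+15+12+24 = 86
HQ-B5-T8-R2-M3-HQ: 23+12+25+12+26 = 98
HQ-B5-R2-M3-T8-HQ: 23+15+12+15+19 = 84
HQ-B5-R2-T8-M3-HQ: 23+15+25+15+26 = 104
HQ-M3-B5-T8-R2-HQ: 26+3+12+25+24 = 90
HQ-M3-B5-R2-T8-HQ: 26+3+15+25+19 = 88
HQ-M3-T8-B5-R2-HQ: 26+15+12+15+24 = 92
HQ-M3-R2-B5-T8-HQ: 26+12+15+12+19 = 84
HQ-T8-B5-M3-R2-HQ: 19+12+3+12+24 = 70
HQ-T8-M3-B5-R2-HQ: 19+15+3+15+24 = 76
The minimum is 70.
One optimal route: HQ → T8 → B5 → M3 → R2 → HQ (or its reverse).

70 min — the shortest possible round trip.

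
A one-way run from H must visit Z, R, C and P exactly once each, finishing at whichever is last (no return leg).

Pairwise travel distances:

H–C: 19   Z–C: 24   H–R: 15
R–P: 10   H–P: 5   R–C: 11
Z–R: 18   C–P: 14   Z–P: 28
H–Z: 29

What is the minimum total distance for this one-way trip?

Minimum one-way distance = 48.

There are 4! = 24 possible orderings.
H - Z - R - C - P: 29+18+11+14 = 72
H - Z - R - P - C: 29+18+10+14 = 71
H - Z - C - R - P: 29+24+11+10 = 74
H - Z - C - P - R: 29+24+14+10 = 77
H - Z - P - R - C: 29+28+10+11 = 78
H - Z - P - C - R: 29+28+14+11 = 82
H - R - Z - C - P: 15+18+24+14 = 71
H - R - Z - P - C: 15+18+28+14 = 75
H - R - C - Z - P: 15+11+24+28 = 78
H - R - C - P - Z: 15+11+14+28 = 68
H - R - P - Z - C: 15+10+28+24 = 77
H - R - P - C - Z: 15+10+14+24 = 63
H - C - Z - R - P: 19+24+18+10 = 71
H - C - Z - P - R: 19+24+28+10 = 81
… (10 more)
H - P - C - R - Z: 5+14+11+18 = 48  ← best
The minimum is 48.
One shortest path: H → P → C → R → Z.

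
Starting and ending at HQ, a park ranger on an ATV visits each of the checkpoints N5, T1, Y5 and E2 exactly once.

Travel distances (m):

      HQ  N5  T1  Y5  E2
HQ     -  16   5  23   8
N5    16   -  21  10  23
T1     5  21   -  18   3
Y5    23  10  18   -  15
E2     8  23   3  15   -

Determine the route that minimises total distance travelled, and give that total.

With 4 stops there are 4!/2 = 12 distinct round trips (a route and its reverse cost the same).
HQ - N5 - T1 - Y5 - E2 - HQ: 16+21+18+15+8 = 78
HQ - N5 - T1 - E2 - Y5 - HQ: 16+21+3+15+23 = 78
HQ - N5 - Y5 - T1 - E2 - HQ: 16+10+18+3+8 = 55
HQ - N5 - Y5 - E2 - T1 - HQ: 16+10+15+3+5 = 49
HQ - N5 - E2 - T1 - Y5 - HQ: 16+23+3+18+23 = 83
HQ - N5 - E2 - Y5 - T1 - HQ: 16+23+15+18+5 = 77
HQ - T1 - N5 - Y5 - E2 - HQ: 5+21+10+15+8 = 59
HQ - T1 - N5 - E2 - Y5 - HQ: 5+21+23+15+23 = 87
HQ - T1 - Y5 - N5 - E2 - HQ: 5+18+10+23+8 = 64
HQ - T1 - E2 - N5 - Y5 - HQ: 5+3+23+10+23 = 64
HQ - Y5 - N5 - T1 - E2 - HQ: 23+10+21+3+8 = 65
HQ - Y5 - T1 - N5 - E2 - HQ: 23+18+21+23+8 = 93
The minimum is 49.
One optimal route: HQ → N5 → Y5 → E2 → T1 → HQ (or its reverse).

49 m — the shortest possible round trip.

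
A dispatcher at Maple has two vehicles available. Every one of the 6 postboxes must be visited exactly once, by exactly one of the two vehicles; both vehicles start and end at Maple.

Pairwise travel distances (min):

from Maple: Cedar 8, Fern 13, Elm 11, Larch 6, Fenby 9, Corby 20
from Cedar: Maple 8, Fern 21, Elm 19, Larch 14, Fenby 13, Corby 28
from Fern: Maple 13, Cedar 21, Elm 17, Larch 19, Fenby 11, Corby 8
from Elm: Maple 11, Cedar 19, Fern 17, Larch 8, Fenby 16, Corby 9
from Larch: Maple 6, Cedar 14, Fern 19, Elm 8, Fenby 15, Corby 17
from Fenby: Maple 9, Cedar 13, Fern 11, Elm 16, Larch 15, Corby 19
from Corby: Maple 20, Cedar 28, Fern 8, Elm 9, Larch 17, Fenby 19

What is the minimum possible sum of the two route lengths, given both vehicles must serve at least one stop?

Minimum combined distance: 67 min.

There are 2^5 − 1 = 31 ways to divide the 6 stops into two non-empty groups. For each, the best each vehicle can do is its own shortest tour through its group:
  {Cedar} + {Fern, Elm, Larch, Fenby, Corby}: 16 + 51 = 67
  {Fern} + {Cedar, Elm, Larch, Fenby, Corby}: 26 + 63 = 89
  {Cedar, Fern} + {Elm, Larch, Fenby, Corby}: 42 + 51 = 93
  {Elm} + {Cedar, Fern, Larch, Fenby, Corby}: 22 + 63 = 85
  {Cedar, Elm} + {Fern, Larch, Fenby, Corby}: 38 + 51 = 89
  {Fern, Elm} + {Cedar, Larch, Fenby, Corby}: 41 + 63 = 104
  … (31 splits in total)
Best: vehicle 1 Maple → Cedar → Maple = 16; vehicle 2 Maple → Larch → Elm → Corby → Fern → Fenby → Maple = 51; combined 67.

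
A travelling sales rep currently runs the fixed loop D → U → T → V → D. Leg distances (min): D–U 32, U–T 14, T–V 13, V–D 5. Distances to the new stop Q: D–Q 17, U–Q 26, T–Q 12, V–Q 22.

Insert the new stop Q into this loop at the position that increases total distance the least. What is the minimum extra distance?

Insertion cost between consecutive stops i–j is d(i,Q) + d(Q,j) − d(i,j):
  between D and U: 17 + 26 − 32 = 11
  between U and T: 26 + 12 − 14 = 24
  between T and V: 12 + 22 − 13 = 21
  between V and D: 22 + 17 − 5 = 34
Cheapest insertion is between D and U, adding 11.
New total = 64 + 11 = 75.

+11 min — insert Q between D and U.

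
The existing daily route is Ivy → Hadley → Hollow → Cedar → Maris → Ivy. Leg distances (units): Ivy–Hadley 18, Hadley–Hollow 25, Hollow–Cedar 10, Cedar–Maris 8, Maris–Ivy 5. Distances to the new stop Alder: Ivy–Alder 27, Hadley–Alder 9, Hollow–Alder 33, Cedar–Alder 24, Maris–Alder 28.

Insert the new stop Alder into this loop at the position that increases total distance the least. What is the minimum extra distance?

Minimum extra distance: 17, inserting Alder between Hadley and Hollow.

Insertion cost between consecutive stops i–j is d(i,Alder) + d(Alder,j) − d(i,j):
  between Ivy and Hadley: 27 + 9 − 18 = 18
  between Hadley and Hollow: 9 + 33 − 25 = 17
  between Hollow and Cedar: 33 + 24 − 10 = 47
  between Cedar and Maris: 24 + 28 − 8 = 44
  between Maris and Ivy: 28 + 27 − 5 = 50
Cheapest insertion is between Hadley and Hollow, adding 17.
New total = 66 + 17 = 83.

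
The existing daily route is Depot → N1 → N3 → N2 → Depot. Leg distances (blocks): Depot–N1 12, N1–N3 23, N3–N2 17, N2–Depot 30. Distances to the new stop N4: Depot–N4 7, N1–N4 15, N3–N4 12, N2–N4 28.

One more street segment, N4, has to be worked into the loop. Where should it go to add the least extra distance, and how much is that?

Minimum extra distance: 4 blocks, inserting N4 between N1 and N3.

Insertion cost between consecutive stops i–j is d(i,N4) + d(N4,j) − d(i,j):
  between Depot and N1: 7 + 15 − 12 = 10
  between N1 and N3: 15 + 12 − 23 = 4
  between N3 and N2: 12 + 28 − 17 = 23
  between N2 and Depot: 28 + 7 − 30 = 5
Cheapest insertion is between N1 and N3, adding 4.
New total = 82 + 4 = 86.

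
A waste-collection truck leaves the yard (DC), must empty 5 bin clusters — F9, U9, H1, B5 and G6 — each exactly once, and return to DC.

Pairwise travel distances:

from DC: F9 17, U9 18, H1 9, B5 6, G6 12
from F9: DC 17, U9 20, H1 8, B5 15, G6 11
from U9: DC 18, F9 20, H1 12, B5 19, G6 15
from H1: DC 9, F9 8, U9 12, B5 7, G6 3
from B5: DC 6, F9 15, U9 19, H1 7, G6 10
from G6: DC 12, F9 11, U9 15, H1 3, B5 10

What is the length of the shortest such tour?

With 5 stops there are 5!/2 = 60 distinct round trips (a route and its reverse cost the same).
DC - F9 - U9 - H1 - B5 - G6 - DC: 17+20+12+7+10+12 = 78
DC - F9 - U9 - H1 - G6 - B5 - DC: 17+20+12+3+10+6 = 68
DC - F9 - U9 - B5 - H1 - G6 - DC: 17+20+19+7+3+12 = 78
DC - F9 - U9 - B5 - G6 - H1 - DC: 17+20+19+10+3+9 = 78
DC - F9 - U9 - G6 - H1 - B5 - DC: 17+20+15+3+7+6 = 68
DC - F9 - U9 - G6 - B5 - H1 - DC: 17+20+15+10+7+9 = 78
DC - F9 - H1 - U9 - B5 - G6 - DC: 17+8+12+19+10+12 = 78
DC - F9 - H1 - U9 - G6 - B5 - DC: 17+8+12+15+10+6 = 68
DC - F9 - H1 - B5 - U9 - G6 - DC: 17+8+7+19+15+12 = 78
DC - F9 - H1 - B5 - G6 - U9 - DC: 17+8+7+10+15+18 = 75
DC - F9 - H1 - G6 - U9 - B5 - DC: 17+8+3+15+19+6 = 68
DC - F9 - H1 - G6 - B5 - U9 - DC: 17+8+3+10+19+18 = 75
DC - F9 - B5 - U9 - H1 - G6 - DC: 17+15+19+12+3+12 = 78
DC - F9 - B5 - U9 - G6 - H1 - DC: 17+15+19+15+3+9 = 78
… (46 more)
DC - U9 - F9 - H1 - G6 - B5 - DC: 18+20+8+3+10+6 = 65  ← best
The minimum is 65.
One optimal route: DC → U9 → F9 → H1 → G6 → B5 → DC (or its reverse).

65 — the shortest possible round trip.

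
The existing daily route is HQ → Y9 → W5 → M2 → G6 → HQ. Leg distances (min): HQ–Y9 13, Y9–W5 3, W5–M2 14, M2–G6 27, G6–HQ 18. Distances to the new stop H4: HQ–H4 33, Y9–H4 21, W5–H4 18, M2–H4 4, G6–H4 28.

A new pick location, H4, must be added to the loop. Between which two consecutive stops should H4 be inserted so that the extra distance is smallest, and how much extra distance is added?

Insertion cost between consecutive stops i–j is d(i,H4) + d(H4,j) − d(i,j):
  between HQ and Y9: 33 + 21 − 13 = 41
  between Y9 and W5: 21 + 18 − 3 = 36
  between W5 and M2: 18 + 4 − 14 = 8
  between M2 and G6: 4 + 28 − 27 = 5
  between G6 and HQ: 28 + 33 − 18 = 43
Cheapest insertion is between M2 and G6, adding 5.
New total = 75 + 5 = 80.

Minimum extra distance: 5 min, inserting H4 between M2 and G6.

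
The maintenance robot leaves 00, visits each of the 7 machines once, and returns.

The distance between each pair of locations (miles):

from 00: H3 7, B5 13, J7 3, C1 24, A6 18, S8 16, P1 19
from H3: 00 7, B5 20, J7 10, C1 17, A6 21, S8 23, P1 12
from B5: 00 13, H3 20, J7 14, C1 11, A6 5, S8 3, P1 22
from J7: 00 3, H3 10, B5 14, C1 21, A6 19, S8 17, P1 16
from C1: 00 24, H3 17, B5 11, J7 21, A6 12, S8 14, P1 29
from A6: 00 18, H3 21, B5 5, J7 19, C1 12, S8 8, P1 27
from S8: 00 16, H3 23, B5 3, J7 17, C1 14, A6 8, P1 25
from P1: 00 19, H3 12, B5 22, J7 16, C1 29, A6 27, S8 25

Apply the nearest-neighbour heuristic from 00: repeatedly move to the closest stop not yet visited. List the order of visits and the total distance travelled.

94 miles along 00 → J7 → H3 → P1 → B5 → S8 → A6 → C1 → 00.

From 00: distances to unvisited — J7=3, H3=7, B5=13, S8=16, A6=18, P1=19, C1=24. Nearest is J7 (3).
From J7: distances to unvisited — H3=10, B5=14, P1=16, S8=17, A6=19, C1=21. Nearest is H3 (10).
From H3: distances to unvisited — P1=12, C1=17, B5=20, A6=21, S8=23. Nearest is P1 (12).
From P1: distances to unvisited — B5=22, S8=25, A6=27, C1=29. Nearest is B5 (22).
From B5: distances to unvisited — S8=3, A6=5, C1=11. Nearest is S8 (3).
From S8: distances to unvisited — A6=8, C1=14. Nearest is A6 (8).
From A6: distances to unvisited — C1=12. Nearest is C1 (12).
Return C1→00: 24.
Total = 3 + 10 + 12 + 22 + 3 + 8 + 12 + 24 = 94.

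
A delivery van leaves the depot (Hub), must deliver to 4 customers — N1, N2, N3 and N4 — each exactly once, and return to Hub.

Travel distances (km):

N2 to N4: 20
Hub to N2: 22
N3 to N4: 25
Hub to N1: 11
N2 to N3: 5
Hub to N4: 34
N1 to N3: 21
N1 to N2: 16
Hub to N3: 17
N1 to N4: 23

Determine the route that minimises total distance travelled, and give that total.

Minimum total distance: 76 km.

Hub - N1 - N2 - N3 - N4 - Hub: 11+16+5+25+34 = 91
Hub - N1 - N2 - N4 - N3 - Hub: 11+16+20+25+17 = 89
Hub - N1 - N3 - N2 - N4 - Hub: 11+21+5+20+34 = 91
Hub - N1 - N3 - N4 - N2 - Hub: 11+21+25+20+22 = 99
Hub - N1 - N4 - N2 - N3 - Hub: 11+23+20+5+17 = 76
Hub - N1 - N4 - N3 - N2 - Hub: 11+23+25+5+22 = 86
Hub - N2 - N1 - N3 - N4 - Hub: 22+16+21+25+34 = 118
Hub - N2 - N1 - N4 - N3 - Hub: 22+16+23+25+17 = 103
Hub - N2 - N3 - N1 - N4 - Hub: 22+5+21+23+34 = 105
Hub - N2 - N4 - N1 - N3 - Hub: 22+20+23+21+17 = 103
Hub - N3 - N1 - N2 - N4 - Hub: 17+21+16+20+34 = 108
Hub - N3 - N2 - N1 - N4 - Hub: 17+5+16+23+34 = 95
The minimum is 76.
One optimal route: Hub → N1 → N4 → N2 → N3 → Hub (or its reverse).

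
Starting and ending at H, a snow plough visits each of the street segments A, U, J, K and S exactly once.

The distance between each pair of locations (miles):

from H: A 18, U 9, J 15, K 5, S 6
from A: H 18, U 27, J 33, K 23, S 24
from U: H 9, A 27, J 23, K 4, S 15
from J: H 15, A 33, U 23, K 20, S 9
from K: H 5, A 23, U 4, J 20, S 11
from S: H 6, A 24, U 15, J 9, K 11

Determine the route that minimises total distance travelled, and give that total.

H - A - U - J - K - S - H: 18+27+23+20+11+6 = 105
H - A - U - J - S - K - H: 18+27+23+9+11+5 = 93
H - A - U - K - J - S - H: 18+27+4+20+9+6 = 84
H - A - U - K - S - J - H: 18+27+4+11+9+15 = 84
H - A - U - S - J - K - H: 18+27+15+9+20+5 = 94
H - A - U - S - K - J - H: 18+27+15+11+20+15 = 106
H - A - J - U - K - S - H: 18+33+23+4+11+6 = 95
H - A - J - U - S - K - H: 18+33+23+15+11+5 = 105
H - A - J - K - U - S - H: 18+33+20+4+15+6 = 96
H - A - J - K - S - U - H: 18+33+20+11+15+9 = 106
H - A - J - S - U - K - H: 18+33+9+15+4+5 = 84
H - A - J - S - K - U - H: 18+33+9+11+4+9 = 84
H - A - K - U - J - S - H: 18+23+4+23+9+6 = 83
H - A - K - U - S - J - H: 18+23+4+15+9+15 = 84
… (46 more)
The minimum is 83.
One optimal route: H → A → K → U → J → S → H (or its reverse).

Minimum total distance: 83 miles.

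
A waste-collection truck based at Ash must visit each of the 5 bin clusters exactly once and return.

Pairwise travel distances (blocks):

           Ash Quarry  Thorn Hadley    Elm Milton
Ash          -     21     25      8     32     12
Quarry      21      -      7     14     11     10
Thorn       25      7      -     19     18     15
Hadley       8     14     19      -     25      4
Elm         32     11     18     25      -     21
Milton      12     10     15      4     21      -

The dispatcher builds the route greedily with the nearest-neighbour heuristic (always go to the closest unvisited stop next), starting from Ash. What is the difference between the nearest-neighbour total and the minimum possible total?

From Ash: Hadley=8, Milton=12, Quarry=21, Thorn=25, Elm=32 → choose Hadley (8).
From Hadley: Milton=4, Quarry=14, Thorn=19, Elm=25 → choose Milton (4).
From Milton: Quarry=10, Thorn=15, Elm=21 → choose Quarry (10).
From Quarry: Thorn=7, Elm=11 → choose Thorn (7).
From Thorn: Elm=18 → choose Elm (18).
NN route Ash → Hadley → Milton → Quarry → Thorn → Elm → Ash costs 79.
Optimal: Ash → Thorn → Quarry → Elm → Milton → Hadley → Ash costs 76 (by enumerating all 60 distinct tours).
Excess = 79 − 76 = 3.

Excess over optimum: 3 blocks.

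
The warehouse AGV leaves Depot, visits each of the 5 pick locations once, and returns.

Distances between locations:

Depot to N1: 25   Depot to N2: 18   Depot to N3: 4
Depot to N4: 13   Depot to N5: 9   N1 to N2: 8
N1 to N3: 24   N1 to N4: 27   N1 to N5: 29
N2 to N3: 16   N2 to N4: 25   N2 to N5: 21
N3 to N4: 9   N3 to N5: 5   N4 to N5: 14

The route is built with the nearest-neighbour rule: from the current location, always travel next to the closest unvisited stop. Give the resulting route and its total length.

At Depot the remaining stops are N3 4, N5 9, N4 13, N2 18, N1 25; go to N3.
At N3 the remaining stops are N5 5, N4 9, N2 16, N1 24; go to N5.
At N5 the remaining stops are N4 14, N2 21, N1 29; go to N4.
At N4 the remaining stops are N2 25, N1 27; go to N2.
At N2 the remaining stops are N1 8; go to N1.
Return N1→Depot: 25.
Total = 4 + 5 + 14 + 25 + 8 + 25 = 81.

Nearest-neighbour total = 81; route Depot → N3 → N5 → N4 → N2 → N1 → Depot.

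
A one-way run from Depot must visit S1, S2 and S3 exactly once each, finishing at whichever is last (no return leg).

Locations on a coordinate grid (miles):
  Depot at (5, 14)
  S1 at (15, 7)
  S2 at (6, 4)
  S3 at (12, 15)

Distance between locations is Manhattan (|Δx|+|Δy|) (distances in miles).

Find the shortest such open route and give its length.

There are 3! = 6 possible orderings.
Depot → S1 → S2 → S3: 17+12+17 = 46
Depot → S1 → S3 → S2: 17+11+17 = 45
Depot → S2 → S1 → S3: 11+12+11 = 34
Depot → S2 → S3 → S1: 11+17+11 = 39
Depot → S3 → S1 → S2: 8+11+12 = 31
Depot → S3 → S2 → S1: 8+17+12 = 37
The minimum is 31.
One shortest path: Depot → S3 → S1 → S2.

Minimum one-way distance = 31 miles.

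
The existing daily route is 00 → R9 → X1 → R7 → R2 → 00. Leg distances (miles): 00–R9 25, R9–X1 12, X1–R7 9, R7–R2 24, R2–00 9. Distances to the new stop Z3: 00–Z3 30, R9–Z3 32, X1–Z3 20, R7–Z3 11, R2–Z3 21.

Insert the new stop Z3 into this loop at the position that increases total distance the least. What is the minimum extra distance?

Minimum extra distance: 8 miles, inserting Z3 between R7 and R2.

Insertion cost between consecutive stops i–j is d(i,Z3) + d(Z3,j) − d(i,j):
  between 00 and R9: 30 + 32 − 25 = 37
  between R9 and X1: 32 + 20 − 12 = 40
  between X1 and R7: 20 + 11 − 9 = 22
  between R7 and R2: 11 + 21 − 24 = 8
  between R2 and 00: 21 + 30 − 9 = 42
Cheapest insertion is between R7 and R2, adding 8.
New total = 79 + 8 = 87.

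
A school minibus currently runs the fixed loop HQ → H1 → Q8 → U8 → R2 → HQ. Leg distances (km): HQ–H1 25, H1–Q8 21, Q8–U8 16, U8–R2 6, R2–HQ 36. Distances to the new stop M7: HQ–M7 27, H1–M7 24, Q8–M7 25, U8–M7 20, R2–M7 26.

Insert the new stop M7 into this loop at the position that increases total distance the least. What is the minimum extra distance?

Minimum extra distance: 17 km, inserting M7 between R2 and HQ.

Insertion cost between consecutive stops i–j is d(i,M7) + d(M7,j) − d(i,j):
  between HQ and H1: 27 + 24 − 25 = 26
  between H1 and Q8: 24 + 25 − 21 = 28
  between Q8 and U8: 25 + 20 − 16 = 29
  between U8 and R2: 20 + 26 − 6 = 40
  between R2 and HQ: 26 + 27 − 36 = 17
Cheapest insertion is between R2 and HQ, adding 17.
New total = 104 + 17 = 121.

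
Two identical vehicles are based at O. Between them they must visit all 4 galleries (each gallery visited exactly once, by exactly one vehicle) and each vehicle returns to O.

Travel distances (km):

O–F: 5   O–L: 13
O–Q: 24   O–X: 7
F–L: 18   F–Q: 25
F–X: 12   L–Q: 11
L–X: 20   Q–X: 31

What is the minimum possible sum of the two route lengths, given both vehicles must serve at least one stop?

There are 2^3 − 1 = 7 ways to divide the 4 stops into two non-empty groups. For each, the best each vehicle can do is its own shortest tour through its group:
  {F} + {L, Q, X}: 10 + 62 = 72
  {L} + {F, Q, X}: 26 + 68 = 94
  {F, L} + {Q, X}: 36 + 62 = 98
  {Q} + {F, L, X}: 48 + 50 = 98
  {F, Q} + {L, X}: 54 + 40 = 94
  {L, Q} + {F, X}: 48 + 24 = 72
  … (7 splits in total)
  {F, L, Q} + {X}: 54 + 14 = 68  ← best
Best: vehicle 1 O → F → Q → L → O = 54; vehicle 2 O → X → O = 14; combined 68.

68 km — the smallest possible combined total.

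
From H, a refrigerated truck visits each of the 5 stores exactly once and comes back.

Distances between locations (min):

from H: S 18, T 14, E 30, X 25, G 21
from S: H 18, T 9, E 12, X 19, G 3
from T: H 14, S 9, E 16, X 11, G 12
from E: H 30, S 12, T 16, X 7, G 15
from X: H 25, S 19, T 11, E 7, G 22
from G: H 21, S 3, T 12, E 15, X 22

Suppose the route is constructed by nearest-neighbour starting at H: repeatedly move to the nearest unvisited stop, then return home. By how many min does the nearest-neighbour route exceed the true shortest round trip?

From H: T=14, S=18, G=21, X=25, E=30 → choose T (14).
From T: S=9, X=11, G=12, E=16 → choose S (9).
From S: G=3, E=12, X=19 → choose G (3).
From G: E=15, X=22 → choose E (15).
From E: X=7 → choose X (7).
NN route H → T → S → G → E → X → H costs 73.
Optimal: H → S → G → E → X → T → H costs 68 (by enumerating all 60 distinct tours).
Excess = 73 − 68 = 5.

Excess over optimum: 5 min.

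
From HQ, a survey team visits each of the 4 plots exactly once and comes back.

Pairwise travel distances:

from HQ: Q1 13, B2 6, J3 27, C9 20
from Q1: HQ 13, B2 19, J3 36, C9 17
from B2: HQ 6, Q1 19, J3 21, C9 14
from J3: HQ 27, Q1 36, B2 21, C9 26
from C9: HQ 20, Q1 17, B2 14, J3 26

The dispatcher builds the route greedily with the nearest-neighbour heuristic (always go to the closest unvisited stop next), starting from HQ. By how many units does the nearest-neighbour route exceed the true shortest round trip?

The nearest-neighbour route is 17 longer than optimal.

From HQ: B2=6, Q1=13, C9=20, J3=27 → choose B2 (6).
From B2: C9=14, Q1=19, J3=21 → choose C9 (14).
From C9: Q1=17, J3=26 → choose Q1 (17).
From Q1: J3=36 → choose J3 (36).
NN route HQ → B2 → C9 → Q1 → J3 → HQ costs 100.
Optimal: HQ → Q1 → C9 → J3 → B2 → HQ costs 83 (by enumerating all 12 distinct tours).
Excess = 100 − 83 = 17.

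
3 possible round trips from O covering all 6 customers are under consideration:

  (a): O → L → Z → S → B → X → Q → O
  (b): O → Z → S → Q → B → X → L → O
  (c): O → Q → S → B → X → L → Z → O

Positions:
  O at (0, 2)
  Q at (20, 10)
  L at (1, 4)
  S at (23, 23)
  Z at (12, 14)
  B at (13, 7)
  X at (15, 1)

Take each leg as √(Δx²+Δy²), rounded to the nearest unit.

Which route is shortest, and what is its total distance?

Shortest is (b), total 74.

(a): 2 + 15 + 14 + 19 + 6 + 10 + 22 = 88
(b): 17 + 14 + 13 + 8 + 6 + 14 + 2 = 74
(c): 22 + 13 + 19 + 6 + 14 + 15 + 17 = 106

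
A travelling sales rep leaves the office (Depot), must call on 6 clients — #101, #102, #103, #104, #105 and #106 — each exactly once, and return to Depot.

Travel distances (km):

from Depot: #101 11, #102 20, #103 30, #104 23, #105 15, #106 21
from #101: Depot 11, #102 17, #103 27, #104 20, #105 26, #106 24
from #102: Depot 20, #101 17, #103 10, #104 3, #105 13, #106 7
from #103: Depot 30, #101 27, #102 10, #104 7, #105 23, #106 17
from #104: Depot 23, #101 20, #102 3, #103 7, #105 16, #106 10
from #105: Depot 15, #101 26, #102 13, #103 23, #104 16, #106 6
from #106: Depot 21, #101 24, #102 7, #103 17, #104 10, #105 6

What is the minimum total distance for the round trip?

With 6 stops there are 6!/2 = 360 distinct round trips (a route and its reverse cost the same).
Depot - #101 - #102 - #103 - #104 - #105 - #106 - Depot: 11+17+10+7+16+6+21 = 88
Depot - #101 - #102 - #103 - #104 - #106 - #105 - Depot: 11+17+10+7+10+6+15 = 76
Depot - #101 - #102 - #103 - #105 - #104 - #106 - Depot: 11+17+10+23+16+10+21 = 108
Depot - #101 - #102 - #103 - #105 - #106 - #104 - Depot: 11+17+10+23+6+10+23 = 100
Depot - #101 - #102 - #103 - #106 - #104 - #105 - Depot: 11+17+10+17+10+16+15 = 96
Depot - #101 - #102 - #103 - #106 - #105 - #104 - Depot: 11+17+10+17+6+16+23 = 100
Depot - #101 - #102 - #104 - #103 - #105 - #106 - Depot: 11+17+3+7+23+6+21 = 88
Depot - #101 - #102 - #104 - #103 - #106 - #105 - Depot: 11+17+3+7+17+6+15 = 76
… (352 more)
The minimum is 76.
One optimal route: Depot → #101 → #102 → #103 → #104 → #106 → #105 → Depot (or its reverse).

Shortest round trip = 76 km.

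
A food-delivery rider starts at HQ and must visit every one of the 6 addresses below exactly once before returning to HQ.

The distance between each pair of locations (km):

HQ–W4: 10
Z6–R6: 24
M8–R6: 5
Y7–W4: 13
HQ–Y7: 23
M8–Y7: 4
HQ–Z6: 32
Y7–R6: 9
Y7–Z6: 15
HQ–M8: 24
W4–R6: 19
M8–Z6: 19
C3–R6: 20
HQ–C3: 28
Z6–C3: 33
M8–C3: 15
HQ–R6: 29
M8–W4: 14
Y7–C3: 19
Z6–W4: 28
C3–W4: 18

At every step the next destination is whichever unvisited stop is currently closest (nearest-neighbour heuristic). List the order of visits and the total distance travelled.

HQ → [W4:10 / Y7:23 / M8:24 / C3:28 / R6:29 / Z6:32] → W4 (10)
W4 → [Y7:13 / M8:14 / C3:18 / R6:19 / Z6:28] → Y7 (13)
Y7 → [M8:4 / R6:9 / Z6:15 / C3:19] → M8 (4)
M8 → [R6:5 / C3:15 / Z6:19] → R6 (5)
R6 → [C3:20 / Z6:24] → C3 (20)
C3 → [Z6:33] → Z6 (33)
Return Z6→HQ: 32.
Total = 10 + 13 + 4 + 5 + 20 + 33 + 32 = 117.

Nearest-neighbour total = 117 km; route HQ → W4 → Y7 → M8 → R6 → C3 → Z6 → HQ.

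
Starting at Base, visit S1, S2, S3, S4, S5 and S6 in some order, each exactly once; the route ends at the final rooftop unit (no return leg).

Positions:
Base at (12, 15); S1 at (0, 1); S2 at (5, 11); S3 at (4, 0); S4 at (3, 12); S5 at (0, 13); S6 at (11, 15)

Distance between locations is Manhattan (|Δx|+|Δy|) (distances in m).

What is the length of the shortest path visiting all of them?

Shortest open route: 35 m.

There are 6! = 720 possible orderings.
Base - S1 - S2 - S3 - S4 - S5 - S6: 26+15+12+13+4+13 = 83
Base - S1 - S2 - S3 - S4 - S6 - S5: 26+15+12+13+11+13 = 90
Base - S1 - S2 - S3 - S5 - S4 - S6: 26+15+12+17+4+11 = 85
Base - S1 - S2 - S3 - S5 - S6 - S4: 26+15+12+17+13+11 = 94
Base - S1 - S2 - S3 - S6 - S4 - S5: 26+15+12+22+11+4 = 90
Base - S1 - S2 - S3 - S6 - S5 - S4: 26+15+12+22+13+4 = 92
Base - S1 - S2 - S4 - S3 - S5 - S6: 26+15+3+13+17+13 = 87
Base - S1 - S2 - S4 - S3 - S6 - S5: 26+15+3+13+22+13 = 92
… (712 more)
Base - S6 - S2 - S4 - S5 - S1 - S3: 1+10+3+4+12+5 = 35  ← best
The minimum is 35.
One shortest path: Base → S6 → S2 → S4 → S5 → S1 → S3.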